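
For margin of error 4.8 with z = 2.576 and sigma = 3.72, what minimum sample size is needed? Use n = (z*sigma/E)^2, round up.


z*sigma/E = 2.576 * 3.72 / 4.8 = 1.9964
(z*sigma/E)^2 ≈ 3.985613
round up: n = 4

4


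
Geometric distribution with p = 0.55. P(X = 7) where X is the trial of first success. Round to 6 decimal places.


P = (1-p)^(k-1) * p
(1-p)^(k-1) = 0.45^6 ≈ 0.008303766
P = 0.008303766 * 0.55 ≈ 0.004567071

0.004567


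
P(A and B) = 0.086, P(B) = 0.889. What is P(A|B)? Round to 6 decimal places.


P(A|B) = P(A and B) / P(B) = 0.086 / 0.889 = 86/889 ≈ 0.09673791

0.096738


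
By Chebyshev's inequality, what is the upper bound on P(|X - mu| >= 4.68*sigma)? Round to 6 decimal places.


P <= 1/k^2
k^2 = 4.68^2 = 21.9024
1/k^2 = 1 / 21.9024 ≈ 0.04565710

0.045657


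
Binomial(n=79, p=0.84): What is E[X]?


E[X] = n*p = 79 * 0.84 = 66.36

66.36


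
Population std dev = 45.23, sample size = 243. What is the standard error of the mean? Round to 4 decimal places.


SE = sigma / sqrt(n)
sqrt(243) ≈ 15.588457
SE = 45.23 / 15.588457 ≈ 2.901506

2.9015


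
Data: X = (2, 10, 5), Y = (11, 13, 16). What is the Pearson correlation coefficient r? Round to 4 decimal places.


r = sum((xi-xbar)(yi-ybar)) / sqrt(sum((xi-xbar)^2) * sum((yi-ybar)^2))
n = 3, xbar = 17/3 ≈ 5.666667, ybar = 40/3 ≈ 13.333333
Sxy = sum((xi-xbar)(yi-ybar)) = 16/3 ≈ 5.333333
Sxx = sum((xi-xbar)^2) = 98/3 ≈ 32.666667
Syy = sum((yi-ybar)^2) = 38/3 ≈ 12.666667
sqrt(Sxx*Syy) ≈ 20.341528
r = Sxy / sqrt(Sxx*Syy) = 5.333333 / 20.341528 ≈ 0.262189

0.2622


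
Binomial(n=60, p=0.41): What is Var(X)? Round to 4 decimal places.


Var = n*p*(1-p) = 60 * 0.41 * 0.59 = 14.514

14.5140


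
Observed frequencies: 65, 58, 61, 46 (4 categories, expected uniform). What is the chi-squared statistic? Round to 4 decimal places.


chi2 = sum((O-E)^2/E), E = total/4
total = 230, E = 230/4 = 57.5
(65 - 57.5)^2 / 57.5 = 56.25 / 57.5 = 45/46 ≈ 0.978261
(58 - 57.5)^2 / 57.5 = 0.25 / 57.5 = 1/230 ≈ 0.004348
(61 - 57.5)^2 / 57.5 = 12.25 / 57.5 = 49/230 ≈ 0.213043
(46 - 57.5)^2 / 57.5 = 132.25 / 57.5 = 2.3
chi2 = 402/115 ≈ 3.495652

3.4957


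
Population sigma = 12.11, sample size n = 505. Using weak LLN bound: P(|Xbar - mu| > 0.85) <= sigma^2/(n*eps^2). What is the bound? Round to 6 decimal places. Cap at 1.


bound = min(1, sigma^2/(n*eps^2))
sigma^2 = 12.11^2 = 146.6521
n*eps^2 = 505 * 0.85^2 = 505 * 0.7225 = 364.8625
sigma^2/(n*eps^2) = 146.6521 / 364.8625 ≈ 0.40193799

0.401938


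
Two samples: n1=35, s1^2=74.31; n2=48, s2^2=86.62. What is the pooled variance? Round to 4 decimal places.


sp^2 = ((n1-1)*s1^2 + (n2-1)*s2^2)/(n1+n2-2)
(n1-1)*s1^2 = 34 * 74.31 = 2526.54
(n2-1)*s2^2 = 47 * 86.62 = 4071.14
numerator = 2526.54 + 4071.14 = 6597.68
n1+n2-2 = 81
sp^2 = 6597.68 / 81 = 164942/2025 ≈ 81.452840

81.4528


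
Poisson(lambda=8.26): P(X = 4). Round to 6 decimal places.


P = e^(-lam) * lam^k / k!
e^(-8.26) ≈ 0.0002586590
lam^k = 8.26^4 ≈ 4655.005402
k! = 4! = 24
P = 0.0002586590 * 4655.005402 / 24 ≈ 0.050169

0.050169


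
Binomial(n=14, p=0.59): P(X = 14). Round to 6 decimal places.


P = C(n,k) * p^k * (1-p)^(n-k)
C(14,14) = 1
p^k = 0.59^14 ≈ 0.0006193386
(1-p)^(n-k) = 0.41^0 = 1
P = 1 * 0.0006193386 * 1 ≈ 0.000619

0.000619


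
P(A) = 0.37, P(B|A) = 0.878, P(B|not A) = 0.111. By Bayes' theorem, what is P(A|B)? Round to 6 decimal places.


P(A|B) = P(B|A)*P(A) / P(B), P(B) = P(B|A)*P(A) + P(B|not A)*P(not A)
P(B|A)*P(A) = 0.878 * 0.37 = 0.32486
P(B|not A)*P(not A) = 0.111 * 0.63 = 0.06993
P(B) = 0.32486 + 0.06993 = 0.39479
P(A|B) = 0.32486 / 0.39479 = 878/1067 ≈ 0.82286785

0.822868


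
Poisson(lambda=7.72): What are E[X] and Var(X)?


E[X] = Var(X) = lambda = 7.72

7.72, 7.72


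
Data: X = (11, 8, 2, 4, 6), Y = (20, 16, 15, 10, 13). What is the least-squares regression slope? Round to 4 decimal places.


b = sum((xi-xbar)(yi-ybar)) / sum((xi-xbar)^2)
n = 5, xbar = 31/5 = 6.2, ybar = 74/5 = 14.8
Sxy = sum((xi-xbar)(yi-ybar)) = 37.2
Sxx = sum((xi-xbar)^2) = 48.8
b = Sxy / Sxx = 93/122 ≈ 0.762295

0.7623


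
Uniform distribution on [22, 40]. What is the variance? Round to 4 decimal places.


Var = (b-a)^2 / 12
(b-a)^2 = (40 - 22)^2 = 324
Var = 324/12 = 27

27.0000


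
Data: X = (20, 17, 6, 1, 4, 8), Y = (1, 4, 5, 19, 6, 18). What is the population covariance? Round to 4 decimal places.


Cov = (1/n)*sum((xi-xbar)(yi-ybar))
n = 6, xbar = 56/6 = 28/3 ≈ 9.333333, ybar = 53/6 ≈ 8.833333
sum((xi-xbar)(yi-ybar)) = -569/3 ≈ -189.666667
Cov = -189.666667 / 6 = -569/18 ≈ -31.611111

-31.6111


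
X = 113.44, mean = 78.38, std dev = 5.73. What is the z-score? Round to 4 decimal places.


z = (X - mu) / sigma
X - mu = 113.44 - 78.38 = 35.06
z = 35.06 / 5.73 = 3506/573 ≈ 6.118674

6.1187


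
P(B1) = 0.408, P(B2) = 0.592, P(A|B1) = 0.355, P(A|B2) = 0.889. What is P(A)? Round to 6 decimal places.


P(A) = P(A|B1)*P(B1) + P(A|B2)*P(B2)
P(A|B1)*P(B1) = 0.355 * 0.408 = 0.14484
P(A|B2)*P(B2) = 0.889 * 0.592 = 0.526288
P(A) = 0.14484 + 0.526288 = 0.671128

0.671128


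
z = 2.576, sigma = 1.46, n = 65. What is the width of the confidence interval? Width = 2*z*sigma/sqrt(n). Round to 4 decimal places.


width = 2*z*sigma/sqrt(n)
2*z*sigma = 2 * 2.576 * 1.46 = 7.52192
sqrt(65) ≈ 8.062258
width = 7.52192 / 8.062258 ≈ 0.932979

0.9330


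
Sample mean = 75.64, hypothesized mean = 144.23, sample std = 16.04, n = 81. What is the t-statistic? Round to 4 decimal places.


t = (xbar - mu0) / (s/sqrt(n))
xbar - mu0 = 75.64 - 144.23 = -68.59
sqrt(81) = 9
s/sqrt(n) = 16.04 / 9 = 401/225 ≈ 1.78222222
t = -68.59 / 1.78222222 = -61731/1604 ≈ -38.485661

-38.4857


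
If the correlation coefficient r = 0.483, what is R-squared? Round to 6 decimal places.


R^2 = r^2 = (0.483)^2 = 0.233289

0.233289


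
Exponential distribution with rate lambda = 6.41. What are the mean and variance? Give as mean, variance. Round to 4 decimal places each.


mean = 1/lam, var = 1/lam^2
mean = 1 / 6.41 = 100/641 ≈ 0.156006
lam^2 = 6.41^2 = 41.0881
var = 1 / 41.0881 ≈ 0.024338

0.1560, 0.0243


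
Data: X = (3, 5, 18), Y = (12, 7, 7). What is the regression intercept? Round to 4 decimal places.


a = ybar - b*xbar, where b = sum((xi-xbar)(yi-ybar)) / sum((xi-xbar)^2)
n = 3, xbar = 26/3 ≈ 8.666667, ybar = 26/3 ≈ 8.666667
Sxy = sum((xi-xbar)(yi-ybar)) = -85/3 ≈ -28.333333
Sxx = sum((xi-xbar)^2) = 398/3 ≈ 132.666667
b = Sxy / Sxx = -85/398 ≈ -0.213568
a = 8.666667 - (-0.213568) * 8.666667 = 2093/199 ≈ 10.517588

10.5176


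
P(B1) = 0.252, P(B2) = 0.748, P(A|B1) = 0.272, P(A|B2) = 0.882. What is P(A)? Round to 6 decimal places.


P(A) = P(A|B1)*P(B1) + P(A|B2)*P(B2)
P(A|B1)*P(B1) = 0.272 * 0.252 = 0.068544
P(A|B2)*P(B2) = 0.882 * 0.748 = 0.659736
P(A) = 0.068544 + 0.659736 = 0.72828

0.728280


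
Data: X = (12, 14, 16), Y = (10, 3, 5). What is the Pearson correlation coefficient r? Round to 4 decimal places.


r = sum((xi-xbar)(yi-ybar)) / sqrt(sum((xi-xbar)^2) * sum((yi-ybar)^2))
n = 3, xbar = 42/3 = 14, ybar = 18/3 = 6
Sxy = sum((xi-xbar)(yi-ybar)) = -10
Sxx = sum((xi-xbar)^2) = 8
Syy = sum((yi-ybar)^2) = 26
sqrt(Sxx*Syy) ≈ 14.422205
r = Sxy / sqrt(Sxx*Syy) = -10 / 14.422205 ≈ -0.693375

-0.6934


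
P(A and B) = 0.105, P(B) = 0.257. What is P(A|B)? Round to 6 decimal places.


P(A|B) = P(A and B) / P(B) = 0.105 / 0.257 = 105/257 ≈ 0.40856031

0.408560


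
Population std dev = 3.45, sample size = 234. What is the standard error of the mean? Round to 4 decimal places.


SE = sigma / sqrt(n)
sqrt(234) ≈ 15.297059
SE = 3.45 / 15.297059 ≈ 0.225534

0.2255


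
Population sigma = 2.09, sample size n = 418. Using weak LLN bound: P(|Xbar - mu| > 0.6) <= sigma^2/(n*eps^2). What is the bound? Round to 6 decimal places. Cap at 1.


bound = min(1, sigma^2/(n*eps^2))
sigma^2 = 2.09^2 = 4.3681
n*eps^2 = 418 * 0.6^2 = 418 * 0.36 = 150.48
sigma^2/(n*eps^2) = 4.3681 / 150.48 = 209/7200 ≈ 0.02902778

0.029028


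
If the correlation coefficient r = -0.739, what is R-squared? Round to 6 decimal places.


R^2 = r^2 = (-0.739)^2 = 0.546121

0.546121


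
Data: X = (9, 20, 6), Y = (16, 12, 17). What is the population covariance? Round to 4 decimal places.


Cov = (1/n)*sum((xi-xbar)(yi-ybar))
n = 3, xbar = 35/3 ≈ 11.666667, ybar = 45/3 = 15
sum((xi-xbar)(yi-ybar)) = -39
Cov = -39 / 3 = -13

-13.0000


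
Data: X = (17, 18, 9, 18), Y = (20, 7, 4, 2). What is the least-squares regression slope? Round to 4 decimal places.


b = sum((xi-xbar)(yi-ybar)) / sum((xi-xbar)^2)
n = 4, xbar = 62/4 = 15.5, ybar = 33/4 = 8.25
Sxy = sum((xi-xbar)(yi-ybar)) = 26.5
Sxx = sum((xi-xbar)^2) = 57
b = Sxy / Sxx = 53/114 ≈ 0.464912

0.4649


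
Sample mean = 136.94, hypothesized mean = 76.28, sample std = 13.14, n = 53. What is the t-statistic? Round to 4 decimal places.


t = (xbar - mu0) / (s/sqrt(n))
xbar - mu0 = 136.94 - 76.28 = 60.66
sqrt(53) ≈ 7.28010989
s/sqrt(n) = 13.14 / 7.28010989 ≈ 1.80491781
t = 60.66 / 1.80491781 ≈ 33.608179

33.6082


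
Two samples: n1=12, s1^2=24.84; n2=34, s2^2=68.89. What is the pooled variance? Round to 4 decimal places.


sp^2 = ((n1-1)*s1^2 + (n2-1)*s2^2)/(n1+n2-2)
(n1-1)*s1^2 = 11 * 24.84 = 273.24
(n2-1)*s2^2 = 33 * 68.89 = 2273.37
numerator = 273.24 + 2273.37 = 2546.61
n1+n2-2 = 44
sp^2 = 2546.61 / 44 = 57.8775

57.8775


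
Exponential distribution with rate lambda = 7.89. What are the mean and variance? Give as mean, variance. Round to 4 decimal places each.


mean = 1/lam, var = 1/lam^2
mean = 1 / 7.89 = 100/789 ≈ 0.126743
lam^2 = 7.89^2 = 62.2521
var = 1 / 62.2521 ≈ 0.016064

0.1267, 0.0161


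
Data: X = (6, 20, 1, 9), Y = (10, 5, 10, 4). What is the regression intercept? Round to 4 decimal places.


a = ybar - b*xbar, where b = sum((xi-xbar)(yi-ybar)) / sum((xi-xbar)^2)
n = 4, xbar = 36/4 = 9, ybar = 29/4 = 7.25
Sxy = sum((xi-xbar)(yi-ybar)) = -55
Sxx = sum((xi-xbar)^2) = 194
b = Sxy / Sxx = -55/194 ≈ -0.283505
a = 7.25 - (-0.283505) * 9 = 3803/388 ≈ 9.801546

9.8015


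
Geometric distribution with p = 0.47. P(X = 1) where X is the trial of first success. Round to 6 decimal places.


P = (1-p)^(k-1) * p
(1-p)^(k-1) = 0.53^0 = 1
P = 1 * 0.47 = 0.47

0.470000


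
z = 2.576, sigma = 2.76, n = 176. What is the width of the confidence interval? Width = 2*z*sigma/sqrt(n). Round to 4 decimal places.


width = 2*z*sigma/sqrt(n)
2*z*sigma = 2 * 2.576 * 2.76 = 14.21952
sqrt(176) ≈ 13.266499
width = 14.21952 / 13.266499 ≈ 1.071837

1.0718


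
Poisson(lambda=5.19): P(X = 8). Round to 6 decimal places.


P = e^(-lam) * lam^k / k!
e^(-5.19) ≈ 0.005572007
lam^k = 5.19^8 ≈ 526427.856998
k! = 8! = 40320
P = 0.005572007 * 526427.856998 / 40320 ≈ 0.072749

0.072749


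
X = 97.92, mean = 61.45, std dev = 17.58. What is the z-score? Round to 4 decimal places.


z = (X - mu) / sigma
X - mu = 97.92 - 61.45 = 36.47
z = 36.47 / 17.58 = 3647/1758 ≈ 2.074516

2.0745


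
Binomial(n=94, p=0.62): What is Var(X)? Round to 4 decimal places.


Var = n*p*(1-p) = 94 * 0.62 * 0.38 = 22.1464

22.1464


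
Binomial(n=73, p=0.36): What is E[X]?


E[X] = n*p = 73 * 0.36 = 26.28

26.28


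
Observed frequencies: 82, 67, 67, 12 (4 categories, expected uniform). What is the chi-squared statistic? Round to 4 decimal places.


chi2 = sum((O-E)^2/E), E = total/4
total = 228, E = 228/4 = 57
(82 - 57)^2 / 57 = 625 / 57 = 625/57 ≈ 10.964912
(67 - 57)^2 / 57 = 100 / 57 = 100/57 ≈ 1.754386
(67 - 57)^2 / 57 = 100 / 57 = 100/57 ≈ 1.754386
(12 - 57)^2 / 57 = 2025 / 57 = 675/19 ≈ 35.526316
chi2 = 50

50.0000


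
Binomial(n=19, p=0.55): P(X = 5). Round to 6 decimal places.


P = C(n,k) * p^k * (1-p)^(n-k)
C(19,5) = 11628
p^k = 0.55^5 ≈ 0.05032844
(1-p)^(n-k) = 0.45^14 ≈ 0.00001396289
P = 11628 * 0.05032844 * 0.00001396289 ≈ 0.008171

0.008171


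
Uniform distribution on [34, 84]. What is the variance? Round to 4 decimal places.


Var = (b-a)^2 / 12
(b-a)^2 = (84 - 34)^2 = 2500
Var = 2500/12 ≈ 208.333333

208.3333


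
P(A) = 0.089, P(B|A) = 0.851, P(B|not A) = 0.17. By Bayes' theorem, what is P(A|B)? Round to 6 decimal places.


P(A|B) = P(B|A)*P(A) / P(B), P(B) = P(B|A)*P(A) + P(B|not A)*P(not A)
P(B|A)*P(A) = 0.851 * 0.089 = 0.075739
P(B|not A)*P(not A) = 0.17 * 0.911 = 0.15487
P(B) = 0.075739 + 0.15487 = 0.230609
P(A|B) = 0.075739 / 0.230609 ≈ 0.32843037

0.328430


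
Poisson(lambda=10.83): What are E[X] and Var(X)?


E[X] = Var(X) = lambda = 10.83

10.83, 10.83


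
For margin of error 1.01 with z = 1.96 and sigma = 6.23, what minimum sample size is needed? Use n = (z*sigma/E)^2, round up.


z*sigma/E = 1.96 * 6.23 / 1.01 = 30527/2525 ≈ 12.089901
(z*sigma/E)^2 ≈ 146.165706
round up: n = 147

147


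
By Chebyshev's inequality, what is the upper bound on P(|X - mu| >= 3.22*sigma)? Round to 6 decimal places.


P <= 1/k^2
k^2 = 3.22^2 = 10.3684
1/k^2 = 1 / 10.3684 ≈ 0.09644690

0.096447


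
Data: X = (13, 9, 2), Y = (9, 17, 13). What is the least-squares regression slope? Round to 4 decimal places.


b = sum((xi-xbar)(yi-ybar)) / sum((xi-xbar)^2)
n = 3, xbar = 24/3 = 8, ybar = 39/3 = 13
Sxy = sum((xi-xbar)(yi-ybar)) = -16
Sxx = sum((xi-xbar)^2) = 62
b = Sxy / Sxx = -8/31 ≈ -0.258065

-0.2581


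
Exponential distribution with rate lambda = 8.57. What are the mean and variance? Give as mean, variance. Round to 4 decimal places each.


mean = 1/lam, var = 1/lam^2
mean = 1 / 8.57 = 100/857 ≈ 0.116686
lam^2 = 8.57^2 = 73.4449
var = 1 / 73.4449 ≈ 0.013616

0.1167, 0.0136


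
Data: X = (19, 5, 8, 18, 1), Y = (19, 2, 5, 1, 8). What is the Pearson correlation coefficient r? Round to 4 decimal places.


r = sum((xi-xbar)(yi-ybar)) / sqrt(sum((xi-xbar)^2) * sum((yi-ybar)^2))
n = 5, xbar = 51/5 = 10.2, ybar = 35/5 = 7
Sxy = sum((xi-xbar)(yi-ybar)) = 80
Sxx = sum((xi-xbar)^2) = 254.8
Syy = sum((yi-ybar)^2) = 210
sqrt(Sxx*Syy) ≈ 231.317963
r = Sxy / sqrt(Sxx*Syy) = 80 / 231.317963 ≈ 0.345844

0.3458


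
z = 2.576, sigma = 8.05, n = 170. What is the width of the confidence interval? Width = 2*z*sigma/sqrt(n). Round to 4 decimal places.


width = 2*z*sigma/sqrt(n)
2*z*sigma = 2 * 2.576 * 8.05 = 41.4736
sqrt(170) ≈ 13.038405
width = 41.4736 / 13.038405 ≈ 3.180880

3.1809


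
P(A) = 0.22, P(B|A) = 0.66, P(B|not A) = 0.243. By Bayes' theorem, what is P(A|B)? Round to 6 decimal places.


P(A|B) = P(B|A)*P(A) / P(B), P(B) = P(B|A)*P(A) + P(B|not A)*P(not A)
P(B|A)*P(A) = 0.66 * 0.22 = 0.1452
P(B|not A)*P(not A) = 0.243 * 0.78 = 0.18954
P(B) = 0.1452 + 0.18954 = 0.33474
P(A|B) = 0.1452 / 0.33474 = 2420/5579 ≈ 0.43376949

0.433769


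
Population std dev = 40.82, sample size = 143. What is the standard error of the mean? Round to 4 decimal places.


SE = sigma / sqrt(n)
sqrt(143) ≈ 11.958261
SE = 40.82 / 11.958261 ≈ 3.413540

3.4135


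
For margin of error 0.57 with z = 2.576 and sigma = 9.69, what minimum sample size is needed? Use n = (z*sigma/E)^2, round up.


z*sigma/E = 2.576 * 9.69 / 0.57 = 43.792
(z*sigma/E)^2 = 1917.739264
round up: n = 1918

1918


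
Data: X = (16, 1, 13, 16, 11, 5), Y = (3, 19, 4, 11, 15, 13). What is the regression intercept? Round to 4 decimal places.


a = ybar - b*xbar, where b = sum((xi-xbar)(yi-ybar)) / sum((xi-xbar)^2)
n = 6, xbar = 62/6 = 31/3 ≈ 10.333333, ybar = 65/6 ≈ 10.833333
Sxy = sum((xi-xbar)(yi-ybar)) = -440/3 ≈ -146.666667
Sxx = sum((xi-xbar)^2) = 562/3 ≈ 187.333333
b = Sxy / Sxx = -220/281 ≈ -0.782918
a = 10.833333 - (-0.782918) * 10.333333 = 10635/562 ≈ 18.923488

18.9235


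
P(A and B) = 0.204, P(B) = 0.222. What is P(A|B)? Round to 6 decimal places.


P(A|B) = P(A and B) / P(B) = 0.204 / 0.222 = 34/37 ≈ 0.91891892

0.918919


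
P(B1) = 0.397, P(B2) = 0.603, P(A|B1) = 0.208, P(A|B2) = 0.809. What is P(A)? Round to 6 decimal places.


P(A) = P(A|B1)*P(B1) + P(A|B2)*P(B2)
P(A|B1)*P(B1) = 0.208 * 0.397 = 0.082576
P(A|B2)*P(B2) = 0.809 * 0.603 = 0.487827
P(A) = 0.082576 + 0.487827 = 0.570403

0.570403


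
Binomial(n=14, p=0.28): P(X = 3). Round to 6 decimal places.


P = C(n,k) * p^k * (1-p)^(n-k)
C(14,3) = 364
p^k = 0.28^3 = 0.021952
(1-p)^(n-k) = 0.72^11 ≈ 0.02695612
P = 364 * 0.021952 * 0.02695612 ≈ 0.215394

0.215394


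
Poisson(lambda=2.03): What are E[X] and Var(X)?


E[X] = Var(X) = lambda = 2.03

2.03, 2.03


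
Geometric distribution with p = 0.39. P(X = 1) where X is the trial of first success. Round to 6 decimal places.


P = (1-p)^(k-1) * p
(1-p)^(k-1) = 0.61^0 = 1
P = 1 * 0.39 = 0.39

0.390000


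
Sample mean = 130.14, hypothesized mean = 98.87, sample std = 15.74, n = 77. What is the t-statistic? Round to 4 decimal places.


t = (xbar - mu0) / (s/sqrt(n))
xbar - mu0 = 130.14 - 98.87 = 31.27
sqrt(77) ≈ 8.77496439
s/sqrt(n) = 15.74 / 8.77496439 ≈ 1.79373947
t = 31.27 / 1.79373947 ≈ 17.432855

17.4329


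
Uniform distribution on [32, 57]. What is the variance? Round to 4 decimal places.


Var = (b-a)^2 / 12
(b-a)^2 = (57 - 32)^2 = 625
Var = 625/12 ≈ 52.083333

52.0833


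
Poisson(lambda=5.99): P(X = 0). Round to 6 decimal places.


P = e^(-lam) * lam^k / k!
e^(-5.99) ≈ 0.002503664
lam^k = 5.99^0 = 1
k! = 0! = 1
P = 0.002503664 * 1 / 1 ≈ 0.002504

0.002504


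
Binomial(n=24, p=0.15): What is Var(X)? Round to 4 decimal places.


Var = n*p*(1-p) = 24 * 0.15 * 0.85 = 3.06

3.0600


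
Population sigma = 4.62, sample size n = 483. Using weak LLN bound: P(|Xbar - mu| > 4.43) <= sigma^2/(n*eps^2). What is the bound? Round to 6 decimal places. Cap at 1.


bound = min(1, sigma^2/(n*eps^2))
sigma^2 = 4.62^2 = 21.3444
n*eps^2 = 483 * 4.43^2 = 483 * 19.6249 = 9478.8267
sigma^2/(n*eps^2) = 21.3444 / 9478.8267 ≈ 0.00225180

0.002252


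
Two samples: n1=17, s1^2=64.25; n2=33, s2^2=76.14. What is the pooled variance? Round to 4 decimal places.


sp^2 = ((n1-1)*s1^2 + (n2-1)*s2^2)/(n1+n2-2)
(n1-1)*s1^2 = 16 * 64.25 = 1028
(n2-1)*s2^2 = 32 * 76.14 = 2436.48
numerator = 1028 + 2436.48 = 3464.48
n1+n2-2 = 48
sp^2 = 3464.48 / 48 = 21653/300 ≈ 72.176667

72.1767


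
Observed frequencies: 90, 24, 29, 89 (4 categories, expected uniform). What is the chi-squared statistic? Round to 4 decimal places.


chi2 = sum((O-E)^2/E), E = total/4
total = 232, E = 232/4 = 58
(90 - 58)^2 / 58 = 1024 / 58 = 512/29 ≈ 17.655172
(24 - 58)^2 / 58 = 1156 / 58 = 578/29 ≈ 19.931034
(29 - 58)^2 / 58 = 841 / 58 = 14.5
(89 - 58)^2 / 58 = 961 / 58 = 961/58 ≈ 16.568966
chi2 = 1991/29 ≈ 68.655172

68.6552


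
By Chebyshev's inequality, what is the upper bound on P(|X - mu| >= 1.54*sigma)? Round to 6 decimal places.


P <= 1/k^2
k^2 = 1.54^2 = 2.3716
1/k^2 = 1 / 2.3716 = 2500/5929 ≈ 0.42165627

0.421656


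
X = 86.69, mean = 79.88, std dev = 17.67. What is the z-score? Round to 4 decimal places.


z = (X - mu) / sigma
X - mu = 86.69 - 79.88 = 6.81
z = 6.81 / 17.67 = 227/589 ≈ 0.385399

0.3854


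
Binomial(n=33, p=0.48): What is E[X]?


E[X] = n*p = 33 * 0.48 = 15.84

15.84


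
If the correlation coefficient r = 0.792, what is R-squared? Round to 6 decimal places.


R^2 = r^2 = (0.792)^2 = 0.627264

0.627264


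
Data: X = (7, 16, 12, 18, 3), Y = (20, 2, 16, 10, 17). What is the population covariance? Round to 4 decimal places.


Cov = (1/n)*sum((xi-xbar)(yi-ybar))
n = 5, xbar = 56/5 = 11.2, ybar = 65/5 = 13
sum((xi-xbar)(yi-ybar)) = -133
Cov = -133 / 5 = -26.6

-26.6000


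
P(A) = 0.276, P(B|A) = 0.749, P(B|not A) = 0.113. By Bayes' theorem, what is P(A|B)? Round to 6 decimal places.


P(A|B) = P(B|A)*P(A) / P(B), P(B) = P(B|A)*P(A) + P(B|not A)*P(not A)
P(B|A)*P(A) = 0.749 * 0.276 = 0.206724
P(B|not A)*P(not A) = 0.113 * 0.724 = 0.081812
P(B) = 0.206724 + 0.081812 = 0.288536
P(A|B) = 0.206724 / 0.288536 ≈ 0.71645826

0.716458


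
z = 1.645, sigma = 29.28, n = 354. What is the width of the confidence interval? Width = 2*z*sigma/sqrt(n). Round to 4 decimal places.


width = 2*z*sigma/sqrt(n)
2*z*sigma = 2 * 1.645 * 29.28 = 96.3312
sqrt(354) ≈ 18.814888
width = 96.3312 / 18.814888 ≈ 5.119946

5.1199


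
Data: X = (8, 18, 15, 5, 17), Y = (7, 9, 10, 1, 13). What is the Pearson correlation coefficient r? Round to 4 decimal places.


r = sum((xi-xbar)(yi-ybar)) / sqrt(sum((xi-xbar)^2) * sum((yi-ybar)^2))
n = 5, xbar = 63/5 = 12.6, ybar = 40/5 = 8
Sxy = sum((xi-xbar)(yi-ybar)) = 90
Sxx = sum((xi-xbar)^2) = 133.2
Syy = sum((yi-ybar)^2) = 80
sqrt(Sxx*Syy) ≈ 103.227903
r = Sxy / sqrt(Sxx*Syy) = 90 / 103.227903 ≈ 0.871857

0.8719


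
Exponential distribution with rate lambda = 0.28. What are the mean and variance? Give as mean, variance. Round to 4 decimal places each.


mean = 1/lam, var = 1/lam^2
mean = 1 / 0.28 = 25/7 ≈ 3.571429
lam^2 = 0.28^2 = 0.0784
var = 1 / 0.0784 = 625/49 ≈ 12.755102

3.5714, 12.7551


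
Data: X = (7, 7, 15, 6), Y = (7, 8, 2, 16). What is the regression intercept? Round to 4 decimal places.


a = ybar - b*xbar, where b = sum((xi-xbar)(yi-ybar)) / sum((xi-xbar)^2)
n = 4, xbar = 35/4 = 8.75, ybar = 33/4 = 8.25
Sxy = sum((xi-xbar)(yi-ybar)) = -57.75
Sxx = sum((xi-xbar)^2) = 52.75
b = Sxy / Sxx = -231/211 ≈ -1.094787
a = 8.25 - (-1.094787) * 8.75 = 3762/211 ≈ 17.829384

17.8294


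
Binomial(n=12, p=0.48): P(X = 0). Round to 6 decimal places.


P = C(n,k) * p^k * (1-p)^(n-k)
C(12,0) = 1
p^k = 0.48^0 = 1
(1-p)^(n-k) = 0.52^12 ≈ 0.0003908770
P = 1 * 1 * 0.0003908770 ≈ 0.000391

0.000391


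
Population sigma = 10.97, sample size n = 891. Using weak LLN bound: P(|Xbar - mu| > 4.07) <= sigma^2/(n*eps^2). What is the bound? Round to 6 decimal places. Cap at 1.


bound = min(1, sigma^2/(n*eps^2))
sigma^2 = 10.97^2 = 120.3409
n*eps^2 = 891 * 4.07^2 = 891 * 16.5649 = 14759.3259
sigma^2/(n*eps^2) = 120.3409 / 14759.3259 ≈ 0.00815355

0.008154


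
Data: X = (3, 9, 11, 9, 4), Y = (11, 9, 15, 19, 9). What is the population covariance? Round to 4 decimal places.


Cov = (1/n)*sum((xi-xbar)(yi-ybar))
n = 5, xbar = 36/5 = 7.2, ybar = 63/5 = 12.6
sum((xi-xbar)(yi-ybar)) = 32.4
Cov = 32.4 / 5 = 6.48

6.4800


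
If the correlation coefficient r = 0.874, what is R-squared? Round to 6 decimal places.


R^2 = r^2 = (0.874)^2 = 0.763876

0.763876


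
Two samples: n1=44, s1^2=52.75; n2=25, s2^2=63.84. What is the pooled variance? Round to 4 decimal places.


sp^2 = ((n1-1)*s1^2 + (n2-1)*s2^2)/(n1+n2-2)
(n1-1)*s1^2 = 43 * 52.75 = 2268.25
(n2-1)*s2^2 = 24 * 63.84 = 1532.16
numerator = 2268.25 + 1532.16 = 3800.41
n1+n2-2 = 67
sp^2 = 3800.41 / 67 = 380041/6700 ≈ 56.722537

56.7225


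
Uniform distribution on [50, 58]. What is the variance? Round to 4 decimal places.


Var = (b-a)^2 / 12
(b-a)^2 = (58 - 50)^2 = 64
Var = 64/12 ≈ 5.333333

5.3333


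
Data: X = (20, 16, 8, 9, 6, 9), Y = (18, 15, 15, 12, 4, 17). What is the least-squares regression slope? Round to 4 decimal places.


b = sum((xi-xbar)(yi-ybar)) / sum((xi-xbar)^2)
n = 6, xbar = 68/6 = 34/3 ≈ 11.333333, ybar = 81/6 = 13.5
Sxy = sum((xi-xbar)(yi-ybar)) = 87
Sxx = sum((xi-xbar)^2) = 442/3 ≈ 147.333333
b = Sxy / Sxx = 261/442 ≈ 0.590498

0.5905


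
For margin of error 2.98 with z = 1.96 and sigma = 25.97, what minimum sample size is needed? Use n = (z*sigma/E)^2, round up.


z*sigma/E = 1.96 * 25.97 / 2.98 = 127253/7450 ≈ 17.080940
(z*sigma/E)^2 ≈ 291.758498
round up: n = 292

292


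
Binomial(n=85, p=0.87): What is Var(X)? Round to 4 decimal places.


Var = n*p*(1-p) = 85 * 0.87 * 0.13 = 9.6135

9.6135


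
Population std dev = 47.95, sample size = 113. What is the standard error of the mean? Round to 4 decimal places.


SE = sigma / sqrt(n)
sqrt(113) ≈ 10.630146
SE = 47.95 / 10.630146 ≈ 4.510757

4.5108


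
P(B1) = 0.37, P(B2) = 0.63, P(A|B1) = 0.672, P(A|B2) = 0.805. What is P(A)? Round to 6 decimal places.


P(A) = P(A|B1)*P(B1) + P(A|B2)*P(B2)
P(A|B1)*P(B1) = 0.672 * 0.37 = 0.24864
P(A|B2)*P(B2) = 0.805 * 0.63 = 0.50715
P(A) = 0.24864 + 0.50715 = 0.75579

0.755790


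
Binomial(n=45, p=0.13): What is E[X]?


E[X] = n*p = 45 * 0.13 = 5.85

5.85


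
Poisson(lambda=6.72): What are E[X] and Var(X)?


E[X] = Var(X) = lambda = 6.72

6.72, 6.72


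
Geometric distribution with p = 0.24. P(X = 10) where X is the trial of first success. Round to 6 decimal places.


P = (1-p)^(k-1) * p
(1-p)^(k-1) = 0.76^9 ≈ 0.08459064
P = 0.08459064 * 0.24 ≈ 0.02030175

0.020302


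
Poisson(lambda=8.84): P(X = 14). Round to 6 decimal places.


P = e^(-lam) * lam^k / k!
e^(-8.84) ≈ 0.0001448227
lam^k = 8.84^14 ≈ 17796381625455.589937
k! = 14! = 87178291200
P = 0.0001448227 * 17796381625455.589937 / 87178291200 ≈ 0.029564

0.029564


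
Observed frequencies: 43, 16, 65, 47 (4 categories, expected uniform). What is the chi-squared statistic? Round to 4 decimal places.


chi2 = sum((O-E)^2/E), E = total/4
total = 171, E = 171/4 = 42.75
(43 - 42.75)^2 / 42.75 = 0.0625 / 42.75 = 1/684 ≈ 0.001462
(16 - 42.75)^2 / 42.75 = 715.5625 / 42.75 = 11449/684 ≈ 16.738304
(65 - 42.75)^2 / 42.75 = 495.0625 / 42.75 = 7921/684 ≈ 11.580409
(47 - 42.75)^2 / 42.75 = 18.0625 / 42.75 = 289/684 ≈ 0.422515
chi2 = 4915/171 ≈ 28.742690

28.7427


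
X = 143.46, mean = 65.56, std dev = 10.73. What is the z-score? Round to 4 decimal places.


z = (X - mu) / sigma
X - mu = 143.46 - 65.56 = 77.9
z = 77.9 / 10.73 = 7790/1073 ≈ 7.260019

7.2600


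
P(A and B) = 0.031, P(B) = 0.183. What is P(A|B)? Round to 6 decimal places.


P(A|B) = P(A and B) / P(B) = 0.031 / 0.183 = 31/183 ≈ 0.16939891

0.169399


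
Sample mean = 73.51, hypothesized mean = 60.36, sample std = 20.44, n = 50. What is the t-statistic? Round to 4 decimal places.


t = (xbar - mu0) / (s/sqrt(n))
xbar - mu0 = 73.51 - 60.36 = 13.15
sqrt(50) ≈ 7.07106781
s/sqrt(n) = 20.44 / 7.07106781 ≈ 2.89065252
t = 13.15 / 2.89065252 ≈ 4.549146

4.5491


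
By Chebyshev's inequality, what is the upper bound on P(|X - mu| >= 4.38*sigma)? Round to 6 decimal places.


P <= 1/k^2
k^2 = 4.38^2 = 19.1844
1/k^2 = 1 / 19.1844 ≈ 0.05212569

0.052126


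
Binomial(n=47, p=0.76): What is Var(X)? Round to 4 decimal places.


Var = n*p*(1-p) = 47 * 0.76 * 0.24 = 8.5728

8.5728


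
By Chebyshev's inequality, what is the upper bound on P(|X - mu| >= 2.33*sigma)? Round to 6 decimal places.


P <= 1/k^2
k^2 = 2.33^2 = 5.4289
1/k^2 = 1 / 5.4289 ≈ 0.18419938

0.184199


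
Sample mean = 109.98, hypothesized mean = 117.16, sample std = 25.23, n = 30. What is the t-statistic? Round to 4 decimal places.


t = (xbar - mu0) / (s/sqrt(n))
xbar - mu0 = 109.98 - 117.16 = -7.18
sqrt(30) ≈ 5.47722558
s/sqrt(n) = 25.23 / 5.47722558 ≈ 4.60634671
t = -7.18 / 4.60634671 ≈ -1.558719

-1.5587


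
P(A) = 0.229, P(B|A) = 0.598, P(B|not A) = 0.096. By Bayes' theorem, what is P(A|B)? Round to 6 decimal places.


P(A|B) = P(B|A)*P(A) / P(B), P(B) = P(B|A)*P(A) + P(B|not A)*P(not A)
P(B|A)*P(A) = 0.598 * 0.229 = 0.136942
P(B|not A)*P(not A) = 0.096 * 0.771 = 0.074016
P(B) = 0.136942 + 0.074016 = 0.210958
P(A|B) = 0.136942 / 0.210958 ≈ 0.64914343

0.649143


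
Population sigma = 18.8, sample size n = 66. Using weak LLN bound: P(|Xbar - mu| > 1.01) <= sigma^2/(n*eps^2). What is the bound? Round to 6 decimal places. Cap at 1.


bound = min(1, sigma^2/(n*eps^2))
sigma^2 = 18.8^2 = 353.44
n*eps^2 = 66 * 1.01^2 = 66 * 1.0201 = 67.3266
sigma^2/(n*eps^2) = 353.44 / 67.3266 ≈ 5.24963387
this exceeds 1, so the bound is capped at 1

1.000000


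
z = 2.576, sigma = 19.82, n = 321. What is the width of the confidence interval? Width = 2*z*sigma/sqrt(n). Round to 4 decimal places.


width = 2*z*sigma/sqrt(n)
2*z*sigma = 2 * 2.576 * 19.82 = 102.11264
sqrt(321) ≈ 17.916473
width = 102.11264 / 17.916473 ≈ 5.699372

5.6994


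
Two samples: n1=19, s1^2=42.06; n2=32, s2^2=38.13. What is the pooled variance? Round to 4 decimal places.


sp^2 = ((n1-1)*s1^2 + (n2-1)*s2^2)/(n1+n2-2)
(n1-1)*s1^2 = 18 * 42.06 = 757.08
(n2-1)*s2^2 = 31 * 38.13 = 1182.03
numerator = 757.08 + 1182.03 = 1939.11
n1+n2-2 = 49
sp^2 = 1939.11 / 49 = 193911/4900 ≈ 39.573673

39.5737


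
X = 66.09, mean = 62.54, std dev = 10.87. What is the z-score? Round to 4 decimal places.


z = (X - mu) / sigma
X - mu = 66.09 - 62.54 = 3.55
z = 3.55 / 10.87 = 355/1087 ≈ 0.326587

0.3266


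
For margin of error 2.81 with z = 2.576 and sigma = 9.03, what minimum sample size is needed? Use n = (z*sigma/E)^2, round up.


z*sigma/E = 2.576 * 9.03 / 2.81 ≈ 8.278036
(z*sigma/E)^2 ≈ 68.525873
round up: n = 69

69


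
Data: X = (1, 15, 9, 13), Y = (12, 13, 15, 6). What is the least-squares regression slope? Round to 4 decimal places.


b = sum((xi-xbar)(yi-ybar)) / sum((xi-xbar)^2)
n = 4, xbar = 38/4 = 9.5, ybar = 46/4 = 11.5
Sxy = sum((xi-xbar)(yi-ybar)) = -17
Sxx = sum((xi-xbar)^2) = 115
b = Sxy / Sxx = -17/115 ≈ -0.147826

-0.1478


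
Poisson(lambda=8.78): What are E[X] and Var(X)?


E[X] = Var(X) = lambda = 8.78

8.78, 8.78


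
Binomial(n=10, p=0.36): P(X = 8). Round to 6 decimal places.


P = C(n,k) * p^k * (1-p)^(n-k)
C(10,8) = 45
p^k = 0.36^8 ≈ 0.0002821110
(1-p)^(n-k) = 0.64^2 = 0.4096
P = 45 * 0.0002821110 * 0.4096 ≈ 0.005200

0.005200


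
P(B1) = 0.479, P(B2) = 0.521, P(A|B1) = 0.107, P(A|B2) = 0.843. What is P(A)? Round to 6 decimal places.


P(A) = P(A|B1)*P(B1) + P(A|B2)*P(B2)
P(A|B1)*P(B1) = 0.107 * 0.479 = 0.051253
P(A|B2)*P(B2) = 0.843 * 0.521 = 0.439203
P(A) = 0.051253 + 0.439203 = 0.490456

0.490456


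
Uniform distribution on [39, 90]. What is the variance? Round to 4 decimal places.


Var = (b-a)^2 / 12
(b-a)^2 = (90 - 39)^2 = 2601
Var = 2601/12 = 216.75

216.7500


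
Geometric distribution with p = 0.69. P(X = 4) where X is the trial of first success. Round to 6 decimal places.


P = (1-p)^(k-1) * p
(1-p)^(k-1) = 0.31^3 = 0.029791
P = 0.029791 * 0.69 = 0.02055579

0.020556


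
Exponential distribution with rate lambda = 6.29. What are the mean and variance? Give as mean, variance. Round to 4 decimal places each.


mean = 1/lam, var = 1/lam^2
mean = 1 / 6.29 = 100/629 ≈ 0.158983
lam^2 = 6.29^2 = 39.5641
var = 1 / 39.5641 ≈ 0.025275

0.1590, 0.0253


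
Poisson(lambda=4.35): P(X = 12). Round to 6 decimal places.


P = e^(-lam) * lam^k / k!
e^(-4.35) ≈ 0.01290681
lam^k = 4.35^12 ≈ 45906172.412475
k! = 12! = 479001600
P = 0.01290681 * 45906172.412475 / 479001600 ≈ 0.001237

0.001237


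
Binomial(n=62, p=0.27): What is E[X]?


E[X] = n*p = 62 * 0.27 = 16.74

16.74


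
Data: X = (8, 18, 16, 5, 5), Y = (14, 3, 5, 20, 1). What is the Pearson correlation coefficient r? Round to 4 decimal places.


r = sum((xi-xbar)(yi-ybar)) / sqrt(sum((xi-xbar)^2) * sum((yi-ybar)^2))
n = 5, xbar = 52/5 = 10.4, ybar = 43/5 = 8.6
Sxy = sum((xi-xbar)(yi-ybar)) = -96.2
Sxx = sum((xi-xbar)^2) = 153.2
Syy = sum((yi-ybar)^2) = 261.2
sqrt(Sxx*Syy) ≈ 200.039596
r = Sxy / sqrt(Sxx*Syy) = -96.2 / 200.039596 ≈ -0.480905

-0.4809


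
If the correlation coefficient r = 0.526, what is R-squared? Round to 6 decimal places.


R^2 = r^2 = (0.526)^2 = 0.276676

0.276676


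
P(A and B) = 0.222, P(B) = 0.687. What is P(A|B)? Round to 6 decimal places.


P(A|B) = P(A and B) / P(B) = 0.222 / 0.687 = 74/229 ≈ 0.32314410

0.323144


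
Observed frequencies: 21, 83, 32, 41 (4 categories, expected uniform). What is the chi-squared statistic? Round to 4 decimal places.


chi2 = sum((O-E)^2/E), E = total/4
total = 177, E = 177/4 = 44.25
(21 - 44.25)^2 / 44.25 = 540.5625 / 44.25 = 2883/236 ≈ 12.216102
(83 - 44.25)^2 / 44.25 = 1501.5625 / 44.25 = 24025/708 ≈ 33.933616
(32 - 44.25)^2 / 44.25 = 150.0625 / 44.25 = 2401/708 ≈ 3.391243
(41 - 44.25)^2 / 44.25 = 10.5625 / 44.25 = 169/708 ≈ 0.238701
chi2 = 2937/59 ≈ 49.779661

49.7797


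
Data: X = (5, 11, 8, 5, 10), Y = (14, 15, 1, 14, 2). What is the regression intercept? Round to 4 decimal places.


a = ybar - b*xbar, where b = sum((xi-xbar)(yi-ybar)) / sum((xi-xbar)^2)
n = 5, xbar = 39/5 = 7.8, ybar = 46/5 = 9.2
Sxy = sum((xi-xbar)(yi-ybar)) = -25.8
Sxx = sum((xi-xbar)^2) = 30.8
b = Sxy / Sxx = -129/154 ≈ -0.837662
a = 9.2 - (-0.837662) * 7.8 = 2423/154 ≈ 15.733766

15.7338


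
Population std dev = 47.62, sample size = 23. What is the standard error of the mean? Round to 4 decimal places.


SE = sigma / sqrt(n)
sqrt(23) ≈ 4.795832
SE = 47.62 / 4.795832 ≈ 9.929456

9.9295


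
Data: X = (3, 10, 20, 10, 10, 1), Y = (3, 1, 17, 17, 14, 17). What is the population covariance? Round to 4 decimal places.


Cov = (1/n)*sum((xi-xbar)(yi-ybar))
n = 6, xbar = 54/6 = 9, ybar = 69/6 = 11.5
sum((xi-xbar)(yi-ybar)) = 65
Cov = 65 / 6 = 65/6 ≈ 10.833333

10.8333


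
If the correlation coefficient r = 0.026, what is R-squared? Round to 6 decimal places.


R^2 = r^2 = (0.026)^2 = 0.000676

0.000676


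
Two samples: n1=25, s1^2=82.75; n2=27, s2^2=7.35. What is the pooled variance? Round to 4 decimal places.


sp^2 = ((n1-1)*s1^2 + (n2-1)*s2^2)/(n1+n2-2)
(n1-1)*s1^2 = 24 * 82.75 = 1986
(n2-1)*s2^2 = 26 * 7.35 = 191.1
numerator = 1986 + 191.1 = 2177.1
n1+n2-2 = 50
sp^2 = 2177.1 / 50 = 43.542

43.5420


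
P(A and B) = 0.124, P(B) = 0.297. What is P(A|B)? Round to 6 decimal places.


P(A|B) = P(A and B) / P(B) = 0.124 / 0.297 = 124/297 ≈ 0.41750842

0.417508


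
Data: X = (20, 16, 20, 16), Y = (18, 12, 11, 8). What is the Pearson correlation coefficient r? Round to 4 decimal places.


r = sum((xi-xbar)(yi-ybar)) / sqrt(sum((xi-xbar)^2) * sum((yi-ybar)^2))
n = 4, xbar = 72/4 = 18, ybar = 49/4 = 12.25
Sxy = sum((xi-xbar)(yi-ybar)) = 18
Sxx = sum((xi-xbar)^2) = 16
Syy = sum((yi-ybar)^2) = 52.75
sqrt(Sxx*Syy) ≈ 29.051678
r = Sxy / sqrt(Sxx*Syy) = 18 / 29.051678 ≈ 0.619586

0.6196


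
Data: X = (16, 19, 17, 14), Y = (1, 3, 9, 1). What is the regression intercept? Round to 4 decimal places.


a = ybar - b*xbar, where b = sum((xi-xbar)(yi-ybar)) / sum((xi-xbar)^2)
n = 4, xbar = 66/4 = 16.5, ybar = 14/4 = 3.5
Sxy = sum((xi-xbar)(yi-ybar)) = 9
Sxx = sum((xi-xbar)^2) = 13
b = Sxy / Sxx = 9/13 ≈ 0.692308
a = 3.5 - 0.692308 * 16.5 = -103/13 ≈ -7.923077

-7.9231


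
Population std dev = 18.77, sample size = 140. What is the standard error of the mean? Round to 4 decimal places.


SE = sigma / sqrt(n)
sqrt(140) ≈ 11.832160
SE = 18.77 / 11.832160 ≈ 1.586355

1.5864


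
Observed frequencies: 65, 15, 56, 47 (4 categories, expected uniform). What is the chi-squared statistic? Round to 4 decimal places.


chi2 = sum((O-E)^2/E), E = total/4
total = 183, E = 183/4 = 45.75
(65 - 45.75)^2 / 45.75 = 370.5625 / 45.75 = 5929/732 ≈ 8.099727
(15 - 45.75)^2 / 45.75 = 945.5625 / 45.75 = 5043/244 ≈ 20.668033
(56 - 45.75)^2 / 45.75 = 105.0625 / 45.75 = 1681/732 ≈ 2.296448
(47 - 45.75)^2 / 45.75 = 1.5625 / 45.75 = 25/732 ≈ 0.034153
chi2 = 1897/61 ≈ 31.098361

31.0984


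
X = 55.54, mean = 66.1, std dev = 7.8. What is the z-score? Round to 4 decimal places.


z = (X - mu) / sigma
X - mu = 55.54 - 66.1 = -10.56
z = -10.56 / 7.8 = -88/65 ≈ -1.353846

-1.3538


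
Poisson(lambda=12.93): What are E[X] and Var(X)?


E[X] = Var(X) = lambda = 12.93

12.93, 12.93


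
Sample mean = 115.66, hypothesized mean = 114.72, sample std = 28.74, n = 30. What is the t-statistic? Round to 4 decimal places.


t = (xbar - mu0) / (s/sqrt(n))
xbar - mu0 = 115.66 - 114.72 = 0.94
sqrt(30) ≈ 5.47722558
s/sqrt(n) = 28.74 / 5.47722558 ≈ 5.24718210
t = 0.94 / 5.24718210 ≈ 0.179144

0.1791


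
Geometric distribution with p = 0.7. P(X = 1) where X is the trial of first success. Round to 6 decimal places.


P = (1-p)^(k-1) * p
(1-p)^(k-1) = 0.3^0 = 1
P = 1 * 0.7 = 0.7

0.700000


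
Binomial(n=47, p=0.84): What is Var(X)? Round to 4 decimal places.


Var = n*p*(1-p) = 47 * 0.84 * 0.16 = 6.3168

6.3168


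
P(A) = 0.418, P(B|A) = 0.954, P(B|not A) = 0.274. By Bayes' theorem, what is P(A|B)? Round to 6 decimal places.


P(A|B) = P(B|A)*P(A) / P(B), P(B) = P(B|A)*P(A) + P(B|not A)*P(not A)
P(B|A)*P(A) = 0.954 * 0.418 = 0.398772
P(B|not A)*P(not A) = 0.274 * 0.582 = 0.159468
P(B) = 0.398772 + 0.159468 = 0.55824
P(A|B) = 0.398772 / 0.55824 ≈ 0.71433792

0.714338


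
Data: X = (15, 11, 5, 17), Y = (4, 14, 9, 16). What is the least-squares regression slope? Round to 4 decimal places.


b = sum((xi-xbar)(yi-ybar)) / sum((xi-xbar)^2)
n = 4, xbar = 48/4 = 12, ybar = 43/4 = 10.75
Sxy = sum((xi-xbar)(yi-ybar)) = 15
Sxx = sum((xi-xbar)^2) = 84
b = Sxy / Sxx = 5/28 ≈ 0.178571

0.1786


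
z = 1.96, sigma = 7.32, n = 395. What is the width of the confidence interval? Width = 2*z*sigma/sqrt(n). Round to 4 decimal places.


width = 2*z*sigma/sqrt(n)
2*z*sigma = 2 * 1.96 * 7.32 = 28.6944
sqrt(395) ≈ 19.874607
width = 28.6944 / 19.874607 ≈ 1.443772

1.4438


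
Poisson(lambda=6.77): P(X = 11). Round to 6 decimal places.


P = e^(-lam) * lam^k / k!
e^(-6.77) ≈ 0.001147695
lam^k = 6.77^11 ≈ 1369226688.084489
k! = 11! = 39916800
P = 0.001147695 * 1369226688.084489 / 39916800 ≈ 0.039368

0.039368


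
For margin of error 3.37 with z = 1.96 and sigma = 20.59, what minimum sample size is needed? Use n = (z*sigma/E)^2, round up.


z*sigma/E = 1.96 * 20.59 / 3.37 = 100891/8425 ≈ 11.975193
(z*sigma/E)^2 ≈ 143.405244
round up: n = 144

144


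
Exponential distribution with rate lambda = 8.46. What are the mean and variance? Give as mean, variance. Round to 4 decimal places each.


mean = 1/lam, var = 1/lam^2
mean = 1 / 8.46 = 50/423 ≈ 0.118203
lam^2 = 8.46^2 = 71.5716
var = 1 / 71.5716 ≈ 0.013972

0.1182, 0.0140


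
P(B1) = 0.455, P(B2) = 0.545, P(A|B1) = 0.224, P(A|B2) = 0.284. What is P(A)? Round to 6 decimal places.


P(A) = P(A|B1)*P(B1) + P(A|B2)*P(B2)
P(A|B1)*P(B1) = 0.224 * 0.455 = 0.10192
P(A|B2)*P(B2) = 0.284 * 0.545 = 0.15478
P(A) = 0.10192 + 0.15478 = 0.2567

0.256700


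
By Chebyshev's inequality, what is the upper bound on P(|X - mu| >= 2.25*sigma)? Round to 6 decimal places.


P <= 1/k^2
k^2 = 2.25^2 = 5.0625
1/k^2 = 1 / 5.0625 = 16/81 ≈ 0.19753086

0.197531


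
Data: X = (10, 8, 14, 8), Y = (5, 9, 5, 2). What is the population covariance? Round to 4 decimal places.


Cov = (1/n)*sum((xi-xbar)(yi-ybar))
n = 4, xbar = 40/4 = 10, ybar = 21/4 = 5.25
sum((xi-xbar)(yi-ybar)) = -2
Cov = -2 / 4 = -0.5

-0.5000


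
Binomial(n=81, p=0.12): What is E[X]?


E[X] = n*p = 81 * 0.12 = 9.72

9.72


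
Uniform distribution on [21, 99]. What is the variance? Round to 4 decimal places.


Var = (b-a)^2 / 12
(b-a)^2 = (99 - 21)^2 = 6084
Var = 6084/12 = 507

507.0000


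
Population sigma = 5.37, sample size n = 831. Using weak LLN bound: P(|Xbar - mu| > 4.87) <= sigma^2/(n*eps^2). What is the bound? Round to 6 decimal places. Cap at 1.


bound = min(1, sigma^2/(n*eps^2))
sigma^2 = 5.37^2 = 28.8369
n*eps^2 = 831 * 4.87^2 = 831 * 23.7169 = 19708.7439
sigma^2/(n*eps^2) = 28.8369 / 19708.7439 ≈ 0.00146315

0.001463


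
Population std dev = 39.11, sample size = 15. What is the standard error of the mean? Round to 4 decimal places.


SE = sigma / sqrt(n)
sqrt(15) ≈ 3.872983
SE = 39.11 / 3.872983 ≈ 10.098159

10.0982


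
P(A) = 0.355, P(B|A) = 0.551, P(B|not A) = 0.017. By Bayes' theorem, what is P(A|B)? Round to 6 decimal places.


P(A|B) = P(B|A)*P(A) / P(B), P(B) = P(B|A)*P(A) + P(B|not A)*P(not A)
P(B|A)*P(A) = 0.551 * 0.355 = 0.195605
P(B|not A)*P(not A) = 0.017 * 0.645 = 0.010965
P(B) = 0.195605 + 0.010965 = 0.20657
P(A|B) = 0.195605 / 0.20657 ≈ 0.94691872

0.946919


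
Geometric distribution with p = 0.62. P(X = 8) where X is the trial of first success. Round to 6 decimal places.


P = (1-p)^(k-1) * p
(1-p)^(k-1) = 0.38^7 ≈ 0.001144156
P = 0.001144156 * 0.62 ≈ 0.0007093766

0.000709
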